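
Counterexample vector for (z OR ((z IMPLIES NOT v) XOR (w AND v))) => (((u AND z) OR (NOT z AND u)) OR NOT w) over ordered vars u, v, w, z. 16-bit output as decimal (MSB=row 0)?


F1 = (z OR ((z IMPLIES NOT v) XOR (w AND v)))
F2 = (((u AND z) OR (NOT z AND u)) OR NOT w)
Counterexample to F1=>F2 is where F1=1 and F2=0.
Evaluate each row (bits = u,v,w,z, MSB first):
  row 0 [0000]: F1=1 F2=1 -> F1&~F2 -> 0
  row 1 [0001]: F1=1 F2=1 -> F1&~F2 -> 0
  row 2 [0010]: F1=1 F2=0 -> F1&~F2 -> 1
  row 3 [0011]: F1=1 F2=0 -> F1&~F2 -> 1
  row 4 [0100]: F1=1 F2=1 -> F1&~F2 -> 0
  row 5 [0101]: F1=1 F2=1 -> F1&~F2 -> 0
  row 6 [0110]: F1=0 F2=0 -> F1&~F2 -> 0
  row 7 [0111]: F1=1 F2=0 -> F1&~F2 -> 1
  row 8 [1000]: F1=1 F2=1 -> F1&~F2 -> 0
  row 9 [1001]: F1=1 F2=1 -> F1&~F2 -> 0
  row 10 [1010]: F1=1 F2=1 -> F1&~F2 -> 0
  row 11 [1011]: F1=1 F2=1 -> F1&~F2 -> 0
  row 12 [1100]: F1=1 F2=1 -> F1&~F2 -> 0
  row 13 [1101]: F1=1 F2=1 -> F1&~F2 -> 0
  row 14 [1110]: F1=0 F2=1 -> F1&~F2 -> 0
  row 15 [1111]: F1=1 F2=1 -> F1&~F2 -> 0
Full result column, 4 rows per line (u,v fixed per line; w,z runs 00..11 left to right):
  rows 0-3 [u,v=00]: 0011  = hex 3
  rows 4-7 [u,v=01]: 0001  = hex 1
  rows 8-11 [u,v=10]: 0000  = hex 0
  rows 12-15 [u,v=11]: 0000  = hex 0
Counterexample vector (row 0 .. row 15) = 0011000100000000
Output column grouped in 4s = 0011 0001 0000 0000 = 0x3100
Convert to decimal digit by digit (value = value*16 + digit):
  3 -> 3
  3*16 + 1 = 49
  49*16 + 0 = 784
  784*16 + 0 = 12544
Decimal = 12544

12544


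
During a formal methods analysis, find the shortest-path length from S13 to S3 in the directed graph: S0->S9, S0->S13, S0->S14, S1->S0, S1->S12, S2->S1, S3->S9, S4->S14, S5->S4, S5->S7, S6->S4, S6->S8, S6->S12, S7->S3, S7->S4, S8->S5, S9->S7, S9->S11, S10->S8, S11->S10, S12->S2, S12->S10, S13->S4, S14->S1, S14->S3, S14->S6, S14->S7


BFS layer-by-layer from S13:
  dist 0: {S13}
  dist 1: {S4}
  dist 2: {S14}
  dist 3: {S1, S3, S6, S7}
  -> S3 reached at distance 3
Shortest path length = 3

3


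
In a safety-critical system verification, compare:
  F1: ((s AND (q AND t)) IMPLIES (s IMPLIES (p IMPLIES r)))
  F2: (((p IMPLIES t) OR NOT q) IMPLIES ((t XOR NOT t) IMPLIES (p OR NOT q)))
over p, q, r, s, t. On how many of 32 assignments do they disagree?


F1 = ((s AND (q AND t)) IMPLIES (s IMPLIES (p IMPLIES r)))
F2 = (((p IMPLIES t) OR NOT q) IMPLIES ((t XOR NOT t) IMPLIES (p OR NOT q)))
Evaluate both on each of 32 rows (bits = p,q,r,s,t):
  row 0 [00000]: F1=1 F2=1 -> 0
  row 1 [00001]: F1=1 F2=1 -> 0
  row 2 [00010]: F1=1 F2=1 -> 0
  row 3 [00011]: F1=1 F2=1 -> 0
  row 4 [00100]: F1=1 F2=1 -> 0
  row 5 [00101]: F1=1 F2=1 -> 0
  row 6 [00110]: F1=1 F2=1 -> 0
  row 7 [00111]: F1=1 F2=1 -> 0
  row 8 [01000]: F1=1 F2=0 (differ) -> 1
  row 9 [01001]: F1=1 F2=0 (differ) -> 1
  row 10 [01010]: F1=1 F2=0 (differ) -> 1
  row 11 [01011]: F1=1 F2=0 (differ) -> 1
  row 12 [01100]: F1=1 F2=0 (differ) -> 1
  row 13 [01101]: F1=1 F2=0 (differ) -> 1
  row 14 [01110]: F1=1 F2=0 (differ) -> 1
  row 15 [01111]: F1=1 F2=0 (differ) -> 1
  row 16 [10000]: F1=1 F2=1 -> 0
  row 17 [10001]: F1=1 F2=1 -> 0
  row 18 [10010]: F1=1 F2=1 -> 0
  row 19 [10011]: F1=1 F2=1 -> 0
  row 20 [10100]: F1=1 F2=1 -> 0
  row 21 [10101]: F1=1 F2=1 -> 0
  row 22 [10110]: F1=1 F2=1 -> 0
  row 23 [10111]: F1=1 F2=1 -> 0
  row 24 [11000]: F1=1 F2=1 -> 0
  row 25 [11001]: F1=1 F2=1 -> 0
  row 26 [11010]: F1=1 F2=1 -> 0
  row 27 [11011]: F1=0 F2=1 (differ) -> 1
  row 28 [11100]: F1=1 F2=1 -> 0
  row 29 [11101]: F1=1 F2=1 -> 0
  row 30 [11110]: F1=1 F2=1 -> 0
  row 31 [11111]: F1=1 F2=1 -> 0
Full result column, 8 rows per line (p,q fixed per line; r,s,t runs 000..111 left to right):
  rows 0-7 [p,q=00]: 00000000  (ones: 0)
  rows 8-15 [p,q=01]: 11111111  (ones: 8)
  rows 16-23 [p,q=10]: 00000000  (ones: 0)
  rows 24-31 [p,q=11]: 00010000  (ones: 1)
Disagreements = 0+8+0+1 = 9

9


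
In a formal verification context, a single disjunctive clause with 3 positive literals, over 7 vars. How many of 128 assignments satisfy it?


Step 1: Total=2^7=128
Step 2: Unsat when all 3 false: 2^4=16
Step 3: Sat=128-16=112

112


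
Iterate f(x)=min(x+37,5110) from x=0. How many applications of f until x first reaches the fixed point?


Step 1: x=0, cap=5110, increment=37
Step 2: x grows by 37 each step until capped at 5110; fixed point is x=5110
Step 3: iterations = ceil(5110/37) = 139

139


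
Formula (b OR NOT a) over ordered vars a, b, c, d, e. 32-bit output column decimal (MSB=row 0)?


Formula: (b OR NOT a) over a, b, c, d, e (32 rows)
Evaluate each row (bits = a,b,c,d,e, MSB first):
  row 0 [00000]: (0 OR NOT 0) -> 1
  row 1 [00001]: (0 OR NOT 0) -> 1
  row 2 [00010]: (0 OR NOT 0) -> 1
  row 3 [00011]: (0 OR NOT 0) -> 1
  row 4 [00100]: (0 OR NOT 0) -> 1
  row 5 [00101]: (0 OR NOT 0) -> 1
  row 6 [00110]: (0 OR NOT 0) -> 1
  row 7 [00111]: (0 OR NOT 0) -> 1
  row 8 [01000]: (1 OR NOT 0) -> 1
  row 9 [01001]: (1 OR NOT 0) -> 1
  row 10 [01010]: (1 OR NOT 0) -> 1
  row 11 [01011]: (1 OR NOT 0) -> 1
  row 12 [01100]: (1 OR NOT 0) -> 1
  row 13 [01101]: (1 OR NOT 0) -> 1
  row 14 [01110]: (1 OR NOT 0) -> 1
  row 15 [01111]: (1 OR NOT 0) -> 1
  row 16 [10000]: (0 OR NOT 1) -> 0
  row 17 [10001]: (0 OR NOT 1) -> 0
  row 18 [10010]: (0 OR NOT 1) -> 0
  row 19 [10011]: (0 OR NOT 1) -> 0
  row 20 [10100]: (0 OR NOT 1) -> 0
  row 21 [10101]: (0 OR NOT 1) -> 0
  row 22 [10110]: (0 OR NOT 1) -> 0
  row 23 [10111]: (0 OR NOT 1) -> 0
  row 24 [11000]: (1 OR NOT 1) -> 1
  row 25 [11001]: (1 OR NOT 1) -> 1
  row 26 [11010]: (1 OR NOT 1) -> 1
  row 27 [11011]: (1 OR NOT 1) -> 1
  row 28 [11100]: (1 OR NOT 1) -> 1
  row 29 [11101]: (1 OR NOT 1) -> 1
  row 30 [11110]: (1 OR NOT 1) -> 1
  row 31 [11111]: (1 OR NOT 1) -> 1
Full result column, 4 rows per line (a,b,c fixed per line; d,e runs 00..11 left to right):
  rows 0-3 [a,b,c=000]: 1111  = hex F
  rows 4-7 [a,b,c=001]: 1111  = hex F
  rows 8-11 [a,b,c=010]: 1111  = hex F
  rows 12-15 [a,b,c=011]: 1111  = hex F
  rows 16-19 [a,b,c=100]: 0000  = hex 0
  rows 20-23 [a,b,c=101]: 0000  = hex 0
  rows 24-27 [a,b,c=110]: 1111  = hex F
  rows 28-31 [a,b,c=111]: 1111  = hex F
Output column (row 0 .. row 31) = 11111111111111110000000011111111
Output column grouped in 4s = 1111 1111 1111 1111 0000 0000 1111 1111 = 0xFFFF00FF
Convert to decimal digit by digit (value = value*16 + digit):
  F -> 15
  15*16 + 15 (F) = 255
  255*16 + 15 (F) = 4095
  4095*16 + 15 (F) = 65535
  65535*16 + 0 = 1048560
  1048560*16 + 0 = 16776960
  16776960*16 + 15 (F) = 268431375
  268431375*16 + 15 (F) = 4294902015
Decimal = 4294902015

4294902015


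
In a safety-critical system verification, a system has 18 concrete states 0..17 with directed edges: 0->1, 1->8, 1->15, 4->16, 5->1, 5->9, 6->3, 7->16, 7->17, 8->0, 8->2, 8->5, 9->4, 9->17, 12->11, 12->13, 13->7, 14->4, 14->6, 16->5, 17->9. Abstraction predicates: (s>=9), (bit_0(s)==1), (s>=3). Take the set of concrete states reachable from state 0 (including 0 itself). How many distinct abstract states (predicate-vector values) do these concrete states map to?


BFS from 0:
Concrete reachable: {0, 1, 2, 4, 5, 8, 9, 15, 16, 17}
Abstract via predicates (s>=9), (bit_0(s)==1), (s>=3):
  (0,0,0) <- {0, 2}
  (0,0,1) <- {4, 8}
  (0,1,0) <- {1}
  (0,1,1) <- {5}
  (1,0,1) <- {16}
  (1,1,1) <- {9, 15, 17}
Distinct abstract states = 6

6


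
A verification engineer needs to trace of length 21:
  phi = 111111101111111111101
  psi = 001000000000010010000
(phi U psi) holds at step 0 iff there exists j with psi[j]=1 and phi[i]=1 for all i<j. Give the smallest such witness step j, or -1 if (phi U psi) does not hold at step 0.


(phi U psi) at 0: need smallest j with psi[j]=1 and phi[i]=1 for all i in [0,j).
Scan from step 0:
  step 0: phi=1, psi=0 -> continue
  step 1: phi=1, psi=0 -> continue
  step 2: psi=1 and phi held for [0,2) -> witness found
Witness step = 2

2


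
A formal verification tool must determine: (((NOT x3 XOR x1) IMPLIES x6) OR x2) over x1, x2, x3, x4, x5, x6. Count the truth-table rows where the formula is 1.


Formula: (((NOT x3 XOR x1) IMPLIES x6) OR x2) over 6 vars (64 rows)
Evaluate each row (x1, x2, x3, x4, x5, x6 as bits, MSB first):
  row 0 [000000]: (((NOT 0 XOR 0) IMPLIES 0) OR 0) -> 0
  row 1 [000001]: (((NOT 0 XOR 0) IMPLIES 1) OR 0) -> 1
  row 2 [000010]: (((NOT 0 XOR 0) IMPLIES 0) OR 0) -> 0
  row 3 [000011]: (((NOT 0 XOR 0) IMPLIES 1) OR 0) -> 1
  row 4 [000100]: (((NOT 0 XOR 0) IMPLIES 0) OR 0) -> 0
  (every remaining row is evaluated the same way; all 64 results are listed next)
Full result column, 8 rows per line (x1,x2,x3 fixed per line; x4,x5,x6 runs 000..111 left to right):
  rows 0-7 [x1,x2,x3=000]: 01010101  (ones: 4)
  rows 8-15 [x1,x2,x3=001]: 11111111  (ones: 8)
  rows 16-23 [x1,x2,x3=010]: 11111111  (ones: 8)
  rows 24-31 [x1,x2,x3=011]: 11111111  (ones: 8)
  rows 32-39 [x1,x2,x3=100]: 11111111  (ones: 8)
  rows 40-47 [x1,x2,x3=101]: 01010101  (ones: 4)
  rows 48-55 [x1,x2,x3=110]: 11111111  (ones: 8)
  rows 56-63 [x1,x2,x3=111]: 11111111  (ones: 8)
Count of 1-rows = 4+8+8+8+8+4+8+8 = 56

56


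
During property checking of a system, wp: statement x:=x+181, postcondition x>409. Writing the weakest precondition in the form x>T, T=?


Formula: wp(x:=E, P) = P[E/x] (substitute E for x in postcondition)
Step 1: Postcondition: x>409
Step 2: Substitute x+181 for x: x+181>409
Step 3: Solve for x: x > 409-181 = 228

228


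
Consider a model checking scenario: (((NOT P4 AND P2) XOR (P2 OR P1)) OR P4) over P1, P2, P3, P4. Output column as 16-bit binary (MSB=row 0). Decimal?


Formula: (((NOT P4 AND P2) XOR (P2 OR P1)) OR P4) over P1, P2, P3, P4 (16 rows)
Evaluate each row (bits = P1,P2,P3,P4, MSB first):
  row 0 [0000]: (((NOT 0 AND 0) XOR (0 OR 0)) OR 0) -> 0
  row 1 [0001]: (((NOT 1 AND 0) XOR (0 OR 0)) OR 1) -> 1
  row 2 [0010]: (((NOT 0 AND 0) XOR (0 OR 0)) OR 0) -> 0
  row 3 [0011]: (((NOT 1 AND 0) XOR (0 OR 0)) OR 1) -> 1
  row 4 [0100]: (((NOT 0 AND 1) XOR (1 OR 0)) OR 0) -> 0
  row 5 [0101]: (((NOT 1 AND 1) XOR (1 OR 0)) OR 1) -> 1
  row 6 [0110]: (((NOT 0 AND 1) XOR (1 OR 0)) OR 0) -> 0
  row 7 [0111]: (((NOT 1 AND 1) XOR (1 OR 0)) OR 1) -> 1
  row 8 [1000]: (((NOT 0 AND 0) XOR (0 OR 1)) OR 0) -> 1
  row 9 [1001]: (((NOT 1 AND 0) XOR (0 OR 1)) OR 1) -> 1
  row 10 [1010]: (((NOT 0 AND 0) XOR (0 OR 1)) OR 0) -> 1
  row 11 [1011]: (((NOT 1 AND 0) XOR (0 OR 1)) OR 1) -> 1
  row 12 [1100]: (((NOT 0 AND 1) XOR (1 OR 1)) OR 0) -> 0
  row 13 [1101]: (((NOT 1 AND 1) XOR (1 OR 1)) OR 1) -> 1
  row 14 [1110]: (((NOT 0 AND 1) XOR (1 OR 1)) OR 0) -> 0
  row 15 [1111]: (((NOT 1 AND 1) XOR (1 OR 1)) OR 1) -> 1
Full result column, 4 rows per line (P1,P2 fixed per line; P3,P4 runs 00..11 left to right):
  rows 0-3 [P1,P2=00]: 0101  = hex 5
  rows 4-7 [P1,P2=01]: 0101  = hex 5
  rows 8-11 [P1,P2=10]: 1111  = hex F
  rows 12-15 [P1,P2=11]: 0101  = hex 5
Output column (row 0 .. row 15) = 0101010111110101
Output column grouped in 4s = 0101 0101 1111 0101 = 0x55F5
Convert to decimal digit by digit (value = value*16 + digit):
  5 -> 5
  5*16 + 5 = 85
  85*16 + 15 (F) = 1375
  1375*16 + 5 = 22005
Decimal = 22005

22005


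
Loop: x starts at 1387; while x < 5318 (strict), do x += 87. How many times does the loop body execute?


Step 1: x goes from 1387 toward 5318 by 87; the body runs while x<5318, so iterations = ceil((bound-start)/step)
Step 2: Distance=3931
Step 3: ceil(3931/87)=46

46


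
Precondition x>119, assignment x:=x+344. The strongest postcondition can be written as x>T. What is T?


Formula: sp(P, x:=E) = exists old_x. (x = E[old_x/x]) AND P[old_x/x] (old_x is the value of x before the assignment; eliminate old_x by solving x = E[old_x/x] for old_x)
Step 1: Precondition P: x>119, i.e. old_x > 119
Step 2: Assignment gives x = old_x + 344, so old_x = x - 344
Step 3: Substitute into P: x - 344 > 119
Step 4: Simplify: x > 119+344 = 463

463


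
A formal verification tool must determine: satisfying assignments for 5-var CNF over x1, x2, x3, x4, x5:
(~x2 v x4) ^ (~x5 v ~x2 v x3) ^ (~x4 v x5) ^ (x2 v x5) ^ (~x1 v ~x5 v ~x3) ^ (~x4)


CNF with 6 clauses over 5 vars (32 assignments).
An assignment satisfies CNF iff every clause has >=1 true literal.
Check each row (bits = x1,x2,x3,x4,x5; clause T/F shown):
  row 0 [00000]: clauses=TTTFTT -> 0
  row 1 [00001]: clauses=TTTTTT -> 1
  row 2 [00010]: clauses=TTFFTF -> 0
  row 3 [00011]: clauses=TTTTTF -> 0
  row 4 [00100]: clauses=TTTFTT -> 0
  row 5 [00101]: clauses=TTTTTT -> 1
  row 6 [00110]: clauses=TTFFTF -> 0
  row 7 [00111]: clauses=TTTTTF -> 0
  row 8 [01000]: clauses=FTTTTT -> 0
  row 9 [01001]: clauses=FFTTTT -> 0
  row 10 [01010]: clauses=TTFTTF -> 0
  row 11 [01011]: clauses=TFTTTF -> 0
  row 12 [01100]: clauses=FTTTTT -> 0
  row 13 [01101]: clauses=FTTTTT -> 0
  row 14 [01110]: clauses=TTFTTF -> 0
  row 15 [01111]: clauses=TTTTTF -> 0
  row 16 [10000]: clauses=TTTFTT -> 0
  row 17 [10001]: clauses=TTTTTT -> 1
  row 18 [10010]: clauses=TTFFTF -> 0
  row 19 [10011]: clauses=TTTTTF -> 0
  row 20 [10100]: clauses=TTTFTT -> 0
  row 21 [10101]: clauses=TTTTFT -> 0
  row 22 [10110]: clauses=TTFFTF -> 0
  row 23 [10111]: clauses=TTTTFF -> 0
  row 24 [11000]: clauses=FTTTTT -> 0
  row 25 [11001]: clauses=FFTTTT -> 0
  row 26 [11010]: clauses=TTFTTF -> 0
  row 27 [11011]: clauses=TFTTTF -> 0
  row 28 [11100]: clauses=FTTTTT -> 0
  row 29 [11101]: clauses=FTTTFT -> 0
  row 30 [11110]: clauses=TTFTTF -> 0
  row 31 [11111]: clauses=TTTTFF -> 0
Full result column, 8 rows per line (x1,x2 fixed per line; x3,x4,x5 runs 000..111 left to right):
  rows 0-7 [x1,x2=00]: 01000100  (ones: 2)
  rows 8-15 [x1,x2=01]: 00000000  (ones: 0)
  rows 16-23 [x1,x2=10]: 01000000  (ones: 1)
  rows 24-31 [x1,x2=11]: 00000000  (ones: 0)
Satisfying assignments = 2+0+1+0 = 3

3


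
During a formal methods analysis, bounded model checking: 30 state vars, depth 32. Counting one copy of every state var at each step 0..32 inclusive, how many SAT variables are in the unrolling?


BMC unrolls to depth k, creating one copy of each state var for steps 0..k.
Step count = 32 + 1 = 33 (steps 0 through 32)
Vars per step = 30
Total = 30 * 33 = 990

990


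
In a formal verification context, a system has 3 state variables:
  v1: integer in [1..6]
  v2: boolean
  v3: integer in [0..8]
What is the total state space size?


State space = product of domain sizes of all variables.
Domain sizes:
  v1 (integer in [1..6]): 6
  v2 (boolean): 2
  v3 (integer in [0..8]): 9
Product = 6 * 2 * 9 = 108

108


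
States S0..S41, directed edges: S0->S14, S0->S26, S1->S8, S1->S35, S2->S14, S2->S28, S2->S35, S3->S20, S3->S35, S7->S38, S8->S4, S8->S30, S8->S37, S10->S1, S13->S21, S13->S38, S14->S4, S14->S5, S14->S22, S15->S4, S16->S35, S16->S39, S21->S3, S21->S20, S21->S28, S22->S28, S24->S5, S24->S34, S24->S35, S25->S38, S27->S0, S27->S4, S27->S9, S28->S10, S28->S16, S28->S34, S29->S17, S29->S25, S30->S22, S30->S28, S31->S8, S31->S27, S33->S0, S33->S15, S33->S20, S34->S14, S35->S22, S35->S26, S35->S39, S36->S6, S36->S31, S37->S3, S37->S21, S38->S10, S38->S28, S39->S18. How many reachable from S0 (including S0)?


BFS from S0:
  layer 0: {S0}
  layer 1: {S14, S26}
  layer 2: {S4, S5, S22}
  layer 3: {S28}
  layer 4: {S10, S16, S34}
  layer 5: {S1, S35, S39}
  layer 6: {S8, S18}
  layer 7: {S30, S37}
  layer 8: {S3, S21}
  layer 9: {S20}
Reachable set: {S0, S1, S3, S4, S5, S8, S10, S14, S16, S18, S20, S21, S22, S26, S28, S30, S34, S35, S37, S39}
Count = 20

20


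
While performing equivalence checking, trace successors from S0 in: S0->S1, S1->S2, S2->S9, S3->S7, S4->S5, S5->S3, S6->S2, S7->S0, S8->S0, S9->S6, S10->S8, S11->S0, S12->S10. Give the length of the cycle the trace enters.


Trace from S0 until a state repeats:
  S0 -> S1 -> S2 -> S9 -> S6 -> S2
S2 first seen at step 2, revisited at step 5.
Cycle length = 5 - 2 = 3

3


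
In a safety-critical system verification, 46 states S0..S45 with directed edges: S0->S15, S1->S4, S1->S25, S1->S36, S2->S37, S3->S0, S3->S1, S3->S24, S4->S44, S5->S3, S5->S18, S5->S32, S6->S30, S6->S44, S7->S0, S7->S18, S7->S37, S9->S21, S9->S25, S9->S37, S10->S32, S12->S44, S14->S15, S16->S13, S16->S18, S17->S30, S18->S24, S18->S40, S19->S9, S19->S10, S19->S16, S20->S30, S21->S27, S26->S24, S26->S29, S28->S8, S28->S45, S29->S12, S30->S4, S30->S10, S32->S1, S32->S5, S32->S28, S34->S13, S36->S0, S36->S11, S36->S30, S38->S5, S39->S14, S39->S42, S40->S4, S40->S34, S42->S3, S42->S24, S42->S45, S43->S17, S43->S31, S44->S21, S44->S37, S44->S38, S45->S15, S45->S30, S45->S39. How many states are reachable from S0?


BFS from S0:
  layer 0: {S0}
  layer 1: {S15}
Reachable set: {S0, S15}
Count = 2

2


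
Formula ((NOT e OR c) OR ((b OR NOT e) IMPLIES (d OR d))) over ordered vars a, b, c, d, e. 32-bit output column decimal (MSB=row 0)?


Formula: ((NOT e OR c) OR ((b OR NOT e) IMPLIES (d OR d))) over a, b, c, d, e (32 rows)
Evaluate each row (bits = a,b,c,d,e, MSB first):
  row 0 [00000]: ((NOT 0 OR 0) OR ((0 OR NOT 0) IMPLIES (0 OR 0))) -> 1
  row 1 [00001]: ((NOT 1 OR 0) OR ((0 OR NOT 1) IMPLIES (0 OR 0))) -> 1
  row 2 [00010]: ((NOT 0 OR 0) OR ((0 OR NOT 0) IMPLIES (1 OR 1))) -> 1
  row 3 [00011]: ((NOT 1 OR 0) OR ((0 OR NOT 1) IMPLIES (1 OR 1))) -> 1
  row 4 [00100]: ((NOT 0 OR 1) OR ((0 OR NOT 0) IMPLIES (0 OR 0))) -> 1
  row 5 [00101]: ((NOT 1 OR 1) OR ((0 OR NOT 1) IMPLIES (0 OR 0))) -> 1
  row 6 [00110]: ((NOT 0 OR 1) OR ((0 OR NOT 0) IMPLIES (1 OR 1))) -> 1
  row 7 [00111]: ((NOT 1 OR 1) OR ((0 OR NOT 1) IMPLIES (1 OR 1))) -> 1
  row 8 [01000]: ((NOT 0 OR 0) OR ((1 OR NOT 0) IMPLIES (0 OR 0))) -> 1
  row 9 [01001]: ((NOT 1 OR 0) OR ((1 OR NOT 1) IMPLIES (0 OR 0))) -> 0
  row 10 [01010]: ((NOT 0 OR 0) OR ((1 OR NOT 0) IMPLIES (1 OR 1))) -> 1
  row 11 [01011]: ((NOT 1 OR 0) OR ((1 OR NOT 1) IMPLIES (1 OR 1))) -> 1
  row 12 [01100]: ((NOT 0 OR 1) OR ((1 OR NOT 0) IMPLIES (0 OR 0))) -> 1
  row 13 [01101]: ((NOT 1 OR 1) OR ((1 OR NOT 1) IMPLIES (0 OR 0))) -> 1
  row 14 [01110]: ((NOT 0 OR 1) OR ((1 OR NOT 0) IMPLIES (1 OR 1))) -> 1
  row 15 [01111]: ((NOT 1 OR 1) OR ((1 OR NOT 1) IMPLIES (1 OR 1))) -> 1
  row 16 [10000]: ((NOT 0 OR 0) OR ((0 OR NOT 0) IMPLIES (0 OR 0))) -> 1
  row 17 [10001]: ((NOT 1 OR 0) OR ((0 OR NOT 1) IMPLIES (0 OR 0))) -> 1
  row 18 [10010]: ((NOT 0 OR 0) OR ((0 OR NOT 0) IMPLIES (1 OR 1))) -> 1
  row 19 [10011]: ((NOT 1 OR 0) OR ((0 OR NOT 1) IMPLIES (1 OR 1))) -> 1
  row 20 [10100]: ((NOT 0 OR 1) OR ((0 OR NOT 0) IMPLIES (0 OR 0))) -> 1
  row 21 [10101]: ((NOT 1 OR 1) OR ((0 OR NOT 1) IMPLIES (0 OR 0))) -> 1
  row 22 [10110]: ((NOT 0 OR 1) OR ((0 OR NOT 0) IMPLIES (1 OR 1))) -> 1
  row 23 [10111]: ((NOT 1 OR 1) OR ((0 OR NOT 1) IMPLIES (1 OR 1))) -> 1
  row 24 [11000]: ((NOT 0 OR 0) OR ((1 OR NOT 0) IMPLIES (0 OR 0))) -> 1
  row 25 [11001]: ((NOT 1 OR 0) OR ((1 OR NOT 1) IMPLIES (0 OR 0))) -> 0
  row 26 [11010]: ((NOT 0 OR 0) OR ((1 OR NOT 0) IMPLIES (1 OR 1))) -> 1
  row 27 [11011]: ((NOT 1 OR 0) OR ((1 OR NOT 1) IMPLIES (1 OR 1))) -> 1
  row 28 [11100]: ((NOT 0 OR 1) OR ((1 OR NOT 0) IMPLIES (0 OR 0))) -> 1
  row 29 [11101]: ((NOT 1 OR 1) OR ((1 OR NOT 1) IMPLIES (0 OR 0))) -> 1
  row 30 [11110]: ((NOT 0 OR 1) OR ((1 OR NOT 0) IMPLIES (1 OR 1))) -> 1
  row 31 [11111]: ((NOT 1 OR 1) OR ((1 OR NOT 1) IMPLIES (1 OR 1))) -> 1
Full result column, 4 rows per line (a,b,c fixed per line; d,e runs 00..11 left to right):
  rows 0-3 [a,b,c=000]: 1111  = hex F
  rows 4-7 [a,b,c=001]: 1111  = hex F
  rows 8-11 [a,b,c=010]: 1011  = hex B
  rows 12-15 [a,b,c=011]: 1111  = hex F
  rows 16-19 [a,b,c=100]: 1111  = hex F
  rows 20-23 [a,b,c=101]: 1111  = hex F
  rows 24-27 [a,b,c=110]: 1011  = hex B
  rows 28-31 [a,b,c=111]: 1111  = hex F
Output column (row 0 .. row 31) = 11111111101111111111111110111111
Output column grouped in 4s = 1111 1111 1011 1111 1111 1111 1011 1111 = 0xFFBFFFBF
Convert to decimal digit by digit (value = value*16 + digit):
  F -> 15
  15*16 + 15 (F) = 255
  255*16 + 11 (B) = 4091
  4091*16 + 15 (F) = 65471
  65471*16 + 15 (F) = 1047551
  1047551*16 + 15 (F) = 16760831
  16760831*16 + 11 (B) = 268173307
  268173307*16 + 15 (F) = 4290772927
Decimal = 4290772927

4290772927


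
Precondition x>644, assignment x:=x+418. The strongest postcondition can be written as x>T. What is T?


Formula: sp(P, x:=E) = exists old_x. (x = E[old_x/x]) AND P[old_x/x] (old_x is the value of x before the assignment; eliminate old_x by solving x = E[old_x/x] for old_x)
Step 1: Precondition P: x>644, i.e. old_x > 644
Step 2: Assignment gives x = old_x + 418, so old_x = x - 418
Step 3: Substitute into P: x - 418 > 644
Step 4: Simplify: x > 644+418 = 1062

1062


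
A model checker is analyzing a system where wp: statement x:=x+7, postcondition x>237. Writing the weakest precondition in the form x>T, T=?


Formula: wp(x:=E, P) = P[E/x] (substitute E for x in postcondition)
Step 1: Postcondition: x>237
Step 2: Substitute x+7 for x: x+7>237
Step 3: Solve for x: x > 237-7 = 230

230


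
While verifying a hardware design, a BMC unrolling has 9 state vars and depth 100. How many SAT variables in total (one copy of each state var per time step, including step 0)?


BMC unrolls to depth k, creating one copy of each state var for steps 0..k.
Step count = 100 + 1 = 101 (steps 0 through 100)
Vars per step = 9
Total = 9 * 101 = 909

909


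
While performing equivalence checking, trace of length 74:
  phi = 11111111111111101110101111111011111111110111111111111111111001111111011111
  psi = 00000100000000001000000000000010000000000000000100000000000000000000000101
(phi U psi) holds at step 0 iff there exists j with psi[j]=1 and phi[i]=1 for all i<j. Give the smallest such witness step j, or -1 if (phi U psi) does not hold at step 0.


(phi U psi) at 0: need smallest j with psi[j]=1 and phi[i]=1 for all i in [0,j).
Scan from step 0:
  step 0: phi=1, psi=0 -> continue
  step 1: phi=1, psi=0 -> continue
  step 2: phi=1, psi=0 -> continue
  step 3: phi=1, psi=0 -> continue
  step 5: psi=1 and phi held for [0,5) -> witness found
Witness step = 5

5


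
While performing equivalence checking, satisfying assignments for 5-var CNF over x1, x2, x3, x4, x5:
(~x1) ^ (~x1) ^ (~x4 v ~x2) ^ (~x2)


CNF with 4 clauses over 5 vars (32 assignments).
An assignment satisfies CNF iff every clause has >=1 true literal.
Check each row (bits = x1,x2,x3,x4,x5; clause T/F shown):
  row 0 [00000]: clauses=TTTT -> 1
  row 1 [00001]: clauses=TTTT -> 1
  row 2 [00010]: clauses=TTTT -> 1
  row 3 [00011]: clauses=TTTT -> 1
  row 4 [00100]: clauses=TTTT -> 1
  row 5 [00101]: clauses=TTTT -> 1
  row 6 [00110]: clauses=TTTT -> 1
  row 7 [00111]: clauses=TTTT -> 1
  row 8 [01000]: clauses=TTTF -> 0
  row 9 [01001]: clauses=TTTF -> 0
  row 10 [01010]: clauses=TTFF -> 0
  row 11 [01011]: clauses=TTFF -> 0
  row 12 [01100]: clauses=TTTF -> 0
  row 13 [01101]: clauses=TTTF -> 0
  row 14 [01110]: clauses=TTFF -> 0
  row 15 [01111]: clauses=TTFF -> 0
  row 16 [10000]: clauses=FFTT -> 0
  row 17 [10001]: clauses=FFTT -> 0
  row 18 [10010]: clauses=FFTT -> 0
  row 19 [10011]: clauses=FFTT -> 0
  row 20 [10100]: clauses=FFTT -> 0
  row 21 [10101]: clauses=FFTT -> 0
  row 22 [10110]: clauses=FFTT -> 0
  row 23 [10111]: clauses=FFTT -> 0
  row 24 [11000]: clauses=FFTF -> 0
  row 25 [11001]: clauses=FFTF -> 0
  row 26 [11010]: clauses=FFFF -> 0
  row 27 [11011]: clauses=FFFF -> 0
  row 28 [11100]: clauses=FFTF -> 0
  row 29 [11101]: clauses=FFTF -> 0
  row 30 [11110]: clauses=FFFF -> 0
  row 31 [11111]: clauses=FFFF -> 0
Full result column, 8 rows per line (x1,x2 fixed per line; x3,x4,x5 runs 000..111 left to right):
  rows 0-7 [x1,x2=00]: 11111111  (ones: 8)
  rows 8-15 [x1,x2=01]: 00000000  (ones: 0)
  rows 16-23 [x1,x2=10]: 00000000  (ones: 0)
  rows 24-31 [x1,x2=11]: 00000000  (ones: 0)
Satisfying assignments = 8+0+0+0 = 8

8


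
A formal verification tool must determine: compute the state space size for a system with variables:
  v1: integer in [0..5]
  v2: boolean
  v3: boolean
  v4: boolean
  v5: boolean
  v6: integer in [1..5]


State space = product of domain sizes of all variables.
Domain sizes:
  v1 (integer in [0..5]): 6
  v2 (boolean): 2
  v3 (boolean): 2
  v4 (boolean): 2
  v5 (boolean): 2
  v6 (integer in [1..5]): 5
Product = 6 * 2 * 2 * 2 * 2 * 5 = 480

480


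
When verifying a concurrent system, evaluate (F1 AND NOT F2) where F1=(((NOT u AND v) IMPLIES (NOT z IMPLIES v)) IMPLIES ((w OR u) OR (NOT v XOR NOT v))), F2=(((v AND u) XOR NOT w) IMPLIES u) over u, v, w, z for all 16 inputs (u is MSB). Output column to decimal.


F1 = (((NOT u AND v) IMPLIES (NOT z IMPLIES v)) IMPLIES ((w OR u) OR (NOT v XOR NOT v)))
F2 = (((v AND u) XOR NOT w) IMPLIES u)
Counterexample to F1=>F2 is where F1=1 and F2=0.
Evaluate each row (bits = u,v,w,z, MSB first):
  row 0 [0000]: F1=0 F2=0 -> F1&~F2 -> 0
  row 1 [0001]: F1=0 F2=0 -> F1&~F2 -> 0
  row 2 [0010]: F1=1 F2=1 -> F1&~F2 -> 0
  row 3 [0011]: F1=1 F2=1 -> F1&~F2 -> 0
  row 4 [0100]: F1=0 F2=0 -> F1&~F2 -> 0
  row 5 [0101]: F1=0 F2=0 -> F1&~F2 -> 0
  row 6 [0110]: F1=1 F2=1 -> F1&~F2 -> 0
  row 7 [0111]: F1=1 F2=1 -> F1&~F2 -> 0
  row 8 [1000]: F1=1 F2=1 -> F1&~F2 -> 0
  row 9 [1001]: F1=1 F2=1 -> F1&~F2 -> 0
  row 10 [1010]: F1=1 F2=1 -> F1&~F2 -> 0
  row 11 [1011]: F1=1 F2=1 -> F1&~F2 -> 0
  row 12 [1100]: F1=1 F2=1 -> F1&~F2 -> 0
  row 13 [1101]: F1=1 F2=1 -> F1&~F2 -> 0
  row 14 [1110]: F1=1 F2=1 -> F1&~F2 -> 0
  row 15 [1111]: F1=1 F2=1 -> F1&~F2 -> 0
Full result column, 4 rows per line (u,v fixed per line; w,z runs 00..11 left to right):
  rows 0-3 [u,v=00]: 0000  = hex 0
  rows 4-7 [u,v=01]: 0000  = hex 0
  rows 8-11 [u,v=10]: 0000  = hex 0
  rows 12-15 [u,v=11]: 0000  = hex 0
Counterexample vector (row 0 .. row 15) = 0000000000000000
Output column grouped in 4s = 0000 0000 0000 0000 = 0x0000
Convert to decimal digit by digit (value = value*16 + digit):
  0 -> 0
  0*16 + 0 = 0
  0*16 + 0 = 0
  0*16 + 0 = 0
Decimal = 0

0


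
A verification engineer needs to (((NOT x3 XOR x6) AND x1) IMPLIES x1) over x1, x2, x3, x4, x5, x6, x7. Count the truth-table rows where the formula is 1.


Formula: (((NOT x3 XOR x6) AND x1) IMPLIES x1) over 7 vars (128 rows)
Evaluate each row (x1, x2, x3, x4, x5, x6, x7 as bits, MSB first):
  row 0 [0000000]: (((NOT 0 XOR 0) AND 0) IMPLIES 0) -> 1
  row 1 [0000001]: (((NOT 0 XOR 0) AND 0) IMPLIES 0) -> 1
  row 2 [0000010]: (((NOT 0 XOR 1) AND 0) IMPLIES 0) -> 1
  row 3 [0000011]: (((NOT 0 XOR 1) AND 0) IMPLIES 0) -> 1
  row 4 [0000100]: (((NOT 0 XOR 0) AND 0) IMPLIES 0) -> 1
  (every remaining row is evaluated the same way; all 128 results are listed next)
Full result column, 8 rows per line (x1,x2,x3,x4 fixed per line; x5,x6,x7 runs 000..111 left to right):
  rows 0-7 [x1,x2,x3,x4=0000]: 11111111  (ones: 8)
  rows 8-15 [x1,x2,x3,x4=0001]: 11111111  (ones: 8)
  rows 16-23 [x1,x2,x3,x4=0010]: 11111111  (ones: 8)
  rows 24-31 [x1,x2,x3,x4=0011]: 11111111  (ones: 8)
  rows 32-39 [x1,x2,x3,x4=0100]: 11111111  (ones: 8)
  rows 40-47 [x1,x2,x3,x4=0101]: 11111111  (ones: 8)
  rows 48-55 [x1,x2,x3,x4=0110]: 11111111  (ones: 8)
  rows 56-63 [x1,x2,x3,x4=0111]: 11111111  (ones: 8)
  rows 64-71 [x1,x2,x3,x4=1000]: 11111111  (ones: 8)
  rows 72-79 [x1,x2,x3,x4=1001]: 11111111  (ones: 8)
  rows 80-87 [x1,x2,x3,x4=1010]: 11111111  (ones: 8)
  rows 88-95 [x1,x2,x3,x4=1011]: 11111111  (ones: 8)
  rows 96-103 [x1,x2,x3,x4=1100]: 11111111  (ones: 8)
  rows 104-111 [x1,x2,x3,x4=1101]: 11111111  (ones: 8)
  rows 112-119 [x1,x2,x3,x4=1110]: 11111111  (ones: 8)
  rows 120-127 [x1,x2,x3,x4=1111]: 11111111  (ones: 8)
Count of 1-rows = 8+8+8+8+8+8+8+8+8+8+8+8+8+8+8+8 = 128

128


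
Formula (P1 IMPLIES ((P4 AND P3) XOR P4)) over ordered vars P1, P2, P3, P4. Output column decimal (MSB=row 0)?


Formula: (P1 IMPLIES ((P4 AND P3) XOR P4)) over P1, P2, P3, P4 (16 rows)
Evaluate each row (bits = P1,P2,P3,P4, MSB first):
  row 0 [0000]: (0 IMPLIES ((0 AND 0) XOR 0)) -> 1
  row 1 [0001]: (0 IMPLIES ((1 AND 0) XOR 1)) -> 1
  row 2 [0010]: (0 IMPLIES ((0 AND 1) XOR 0)) -> 1
  row 3 [0011]: (0 IMPLIES ((1 AND 1) XOR 1)) -> 1
  row 4 [0100]: (0 IMPLIES ((0 AND 0) XOR 0)) -> 1
  row 5 [0101]: (0 IMPLIES ((1 AND 0) XOR 1)) -> 1
  row 6 [0110]: (0 IMPLIES ((0 AND 1) XOR 0)) -> 1
  row 7 [0111]: (0 IMPLIES ((1 AND 1) XOR 1)) -> 1
  row 8 [1000]: (1 IMPLIES ((0 AND 0) XOR 0)) -> 0
  row 9 [1001]: (1 IMPLIES ((1 AND 0) XOR 1)) -> 1
  row 10 [1010]: (1 IMPLIES ((0 AND 1) XOR 0)) -> 0
  row 11 [1011]: (1 IMPLIES ((1 AND 1) XOR 1)) -> 0
  row 12 [1100]: (1 IMPLIES ((0 AND 0) XOR 0)) -> 0
  row 13 [1101]: (1 IMPLIES ((1 AND 0) XOR 1)) -> 1
  row 14 [1110]: (1 IMPLIES ((0 AND 1) XOR 0)) -> 0
  row 15 [1111]: (1 IMPLIES ((1 AND 1) XOR 1)) -> 0
Full result column, 4 rows per line (P1,P2 fixed per line; P3,P4 runs 00..11 left to right):
  rows 0-3 [P1,P2=00]: 1111  = hex F
  rows 4-7 [P1,P2=01]: 1111  = hex F
  rows 8-11 [P1,P2=10]: 0100  = hex 4
  rows 12-15 [P1,P2=11]: 0100  = hex 4
Output column (row 0 .. row 15) = 1111111101000100
Output column grouped in 4s = 1111 1111 0100 0100 = 0xFF44
Convert to decimal digit by digit (value = value*16 + digit):
  F -> 15
  15*16 + 15 (F) = 255
  255*16 + 4 = 4084
  4084*16 + 4 = 65348
Decimal = 65348

65348


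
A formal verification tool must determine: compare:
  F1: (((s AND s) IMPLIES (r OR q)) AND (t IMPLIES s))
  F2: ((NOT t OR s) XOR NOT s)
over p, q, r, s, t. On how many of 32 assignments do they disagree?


F1 = (((s AND s) IMPLIES (r OR q)) AND (t IMPLIES s))
F2 = ((NOT t OR s) XOR NOT s)
Evaluate both on each of 32 rows (bits = p,q,r,s,t):
  row 0 [00000]: F1=1 F2=0 (differ) -> 1
  row 1 [00001]: F1=0 F2=1 (differ) -> 1
  row 2 [00010]: F1=0 F2=1 (differ) -> 1
  row 3 [00011]: F1=0 F2=1 (differ) -> 1
  row 4 [00100]: F1=1 F2=0 (differ) -> 1
  row 5 [00101]: F1=0 F2=1 (differ) -> 1
  row 6 [00110]: F1=1 F2=1 -> 0
  row 7 [00111]: F1=1 F2=1 -> 0
  row 8 [01000]: F1=1 F2=0 (differ) -> 1
  row 9 [01001]: F1=0 F2=1 (differ) -> 1
  row 10 [01010]: F1=1 F2=1 -> 0
  row 11 [01011]: F1=1 F2=1 -> 0
  row 12 [01100]: F1=1 F2=0 (differ) -> 1
  row 13 [01101]: F1=0 F2=1 (differ) -> 1
  row 14 [01110]: F1=1 F2=1 -> 0
  row 15 [01111]: F1=1 F2=1 -> 0
  row 16 [10000]: F1=1 F2=0 (differ) -> 1
  row 17 [10001]: F1=0 F2=1 (differ) -> 1
  row 18 [10010]: F1=0 F2=1 (differ) -> 1
  row 19 [10011]: F1=0 F2=1 (differ) -> 1
  row 20 [10100]: F1=1 F2=0 (differ) -> 1
  row 21 [10101]: F1=0 F2=1 (differ) -> 1
  row 22 [10110]: F1=1 F2=1 -> 0
  row 23 [10111]: F1=1 F2=1 -> 0
  row 24 [11000]: F1=1 F2=0 (differ) -> 1
  row 25 [11001]: F1=0 F2=1 (differ) -> 1
  row 26 [11010]: F1=1 F2=1 -> 0
  row 27 [11011]: F1=1 F2=1 -> 0
  row 28 [11100]: F1=1 F2=0 (differ) -> 1
  row 29 [11101]: F1=0 F2=1 (differ) -> 1
  row 30 [11110]: F1=1 F2=1 -> 0
  row 31 [11111]: F1=1 F2=1 -> 0
Full result column, 8 rows per line (p,q fixed per line; r,s,t runs 000..111 left to right):
  rows 0-7 [p,q=00]: 11111100  (ones: 6)
  rows 8-15 [p,q=01]: 11001100  (ones: 4)
  rows 16-23 [p,q=10]: 11111100  (ones: 6)
  rows 24-31 [p,q=11]: 11001100  (ones: 4)
Disagreements = 6+4+6+4 = 20

20


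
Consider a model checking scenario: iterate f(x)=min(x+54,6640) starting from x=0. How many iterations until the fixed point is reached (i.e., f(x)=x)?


Step 1: x=0, cap=6640, increment=54
Step 2: x grows by 54 each step until capped at 6640; fixed point is x=6640
Step 3: iterations = ceil(6640/54) = 123

123


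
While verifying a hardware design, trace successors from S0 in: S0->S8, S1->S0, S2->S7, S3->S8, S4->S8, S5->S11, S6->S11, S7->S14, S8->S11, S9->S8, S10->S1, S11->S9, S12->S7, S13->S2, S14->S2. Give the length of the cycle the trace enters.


Trace from S0 until a state repeats:
  S0 -> S8 -> S11 -> S9 -> S8
S8 first seen at step 1, revisited at step 4.
Cycle length = 4 - 1 = 3

3


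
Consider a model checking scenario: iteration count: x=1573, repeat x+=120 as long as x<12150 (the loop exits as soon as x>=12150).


Step 1: x goes from 1573 toward 12150 by 120; the body runs while x<12150, so iterations = ceil((bound-start)/step)
Step 2: Distance=10577
Step 3: ceil(10577/120)=89

89


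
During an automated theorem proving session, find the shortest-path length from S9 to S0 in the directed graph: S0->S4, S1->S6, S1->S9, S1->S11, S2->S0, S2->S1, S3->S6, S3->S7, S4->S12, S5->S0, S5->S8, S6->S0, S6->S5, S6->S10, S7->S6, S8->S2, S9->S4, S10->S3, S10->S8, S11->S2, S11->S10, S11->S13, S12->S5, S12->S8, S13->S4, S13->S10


BFS layer-by-layer from S9:
  dist 0: {S9}
  dist 1: {S4}
  dist 2: {S12}
  dist 3: {S5, S8}
  dist 4: {S0, S2}
  -> S0 reached at distance 4
Shortest path length = 4

4


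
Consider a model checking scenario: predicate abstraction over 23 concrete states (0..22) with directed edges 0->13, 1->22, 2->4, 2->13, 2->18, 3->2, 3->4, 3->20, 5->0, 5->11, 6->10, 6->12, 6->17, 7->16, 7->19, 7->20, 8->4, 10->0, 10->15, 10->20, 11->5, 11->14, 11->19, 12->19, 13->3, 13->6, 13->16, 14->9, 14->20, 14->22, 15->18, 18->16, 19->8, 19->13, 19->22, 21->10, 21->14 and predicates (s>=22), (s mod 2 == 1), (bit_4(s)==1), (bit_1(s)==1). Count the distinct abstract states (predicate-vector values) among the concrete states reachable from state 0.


BFS from 0:
Concrete reachable: {0, 2, 3, 4, 6, 8, 10, 12, 13, 15, 16, 17, 18, 19, 20, 22}
Abstract via predicates (s>=22), (s mod 2 == 1), (bit_4(s)==1), (bit_1(s)==1):
  (0,0,0,0) <- {0, 4, 8, 12}
  (0,0,0,1) <- {2, 6, 10}
  (0,0,1,0) <- {16, 20}
  (0,0,1,1) <- {18}
  (0,1,0,0) <- {13}
  (0,1,0,1) <- {3, 15}
  (0,1,1,0) <- {17}
  (0,1,1,1) <- {19}
  (1,0,1,1) <- {22}
Distinct abstract states = 9

9


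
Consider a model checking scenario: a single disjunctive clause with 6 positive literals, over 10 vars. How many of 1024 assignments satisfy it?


Step 1: Total=2^10=1024
Step 2: Unsat when all 6 false: 2^4=16
Step 3: Sat=1024-16=1008

1008


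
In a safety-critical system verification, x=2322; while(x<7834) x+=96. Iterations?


Step 1: x goes from 2322 toward 7834 by 96; the body runs while x<7834, so iterations = ceil((bound-start)/step)
Step 2: Distance=5512
Step 3: ceil(5512/96)=58

58


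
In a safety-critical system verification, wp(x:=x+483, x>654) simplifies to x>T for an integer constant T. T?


Formula: wp(x:=E, P) = P[E/x] (substitute E for x in postcondition)
Step 1: Postcondition: x>654
Step 2: Substitute x+483 for x: x+483>654
Step 3: Solve for x: x > 654-483 = 171

171


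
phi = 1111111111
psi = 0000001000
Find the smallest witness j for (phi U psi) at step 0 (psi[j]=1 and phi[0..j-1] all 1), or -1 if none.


(phi U psi) at 0: need smallest j with psi[j]=1 and phi[i]=1 for all i in [0,j).
Scan from step 0:
  step 0: phi=1, psi=0 -> continue
  step 1: phi=1, psi=0 -> continue
  step 2: phi=1, psi=0 -> continue
  step 3: phi=1, psi=0 -> continue
  step 6: psi=1 and phi held for [0,6) -> witness found
Witness step = 6

6


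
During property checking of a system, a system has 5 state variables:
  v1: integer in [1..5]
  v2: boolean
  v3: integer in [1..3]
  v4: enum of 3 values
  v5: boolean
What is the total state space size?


State space = product of domain sizes of all variables.
Domain sizes:
  v1 (integer in [1..5]): 5
  v2 (boolean): 2
  v3 (integer in [1..3]): 3
  v4 (enum of 3 values): 3
  v5 (boolean): 2
Product = 5 * 2 * 3 * 3 * 2 = 180

180


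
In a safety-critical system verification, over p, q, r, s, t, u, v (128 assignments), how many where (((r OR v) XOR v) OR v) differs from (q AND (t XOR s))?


F1 = (((r OR v) XOR v) OR v)
F2 = (q AND (t XOR s))
Evaluate both on each of 128 rows (bits = p,q,r,s,t,u,v):
  row 0 [0000000]: F1=0 F2=0 -> 0
  row 1 [0000001]: F1=1 F2=0 (differ) -> 1
  row 2 [0000010]: F1=0 F2=0 -> 0
  row 3 [0000011]: F1=1 F2=0 (differ) -> 1
  row 4 [0000100]: F1=0 F2=0 -> 0
  (every remaining row is evaluated the same way; all 128 results are listed next)
Full result column, 8 rows per line (p,q,r,s fixed per line; t,u,v runs 000..111 left to right):
  rows 0-7 [p,q,r,s=0000]: 01010101  (ones: 4)
  rows 8-15 [p,q,r,s=0001]: 01010101  (ones: 4)
  rows 16-23 [p,q,r,s=0010]: 11111111  (ones: 8)
  rows 24-31 [p,q,r,s=0011]: 11111111  (ones: 8)
  rows 32-39 [p,q,r,s=0100]: 01011010  (ones: 4)
  rows 40-47 [p,q,r,s=0101]: 10100101  (ones: 4)
  rows 48-55 [p,q,r,s=0110]: 11110000  (ones: 4)
  rows 56-63 [p,q,r,s=0111]: 00001111  (ones: 4)
  rows 64-71 [p,q,r,s=1000]: 01010101  (ones: 4)
  rows 72-79 [p,q,r,s=1001]: 01010101  (ones: 4)
  rows 80-87 [p,q,r,s=1010]: 11111111  (ones: 8)
  rows 88-95 [p,q,r,s=1011]: 11111111  (ones: 8)
  rows 96-103 [p,q,r,s=1100]: 01011010  (ones: 4)
  rows 104-111 [p,q,r,s=1101]: 10100101  (ones: 4)
  rows 112-119 [p,q,r,s=1110]: 11110000  (ones: 4)
  rows 120-127 [p,q,r,s=1111]: 00001111  (ones: 4)
Disagreements = 4+4+8+8+4+4+4+4+4+4+8+8+4+4+4+4 = 80

80


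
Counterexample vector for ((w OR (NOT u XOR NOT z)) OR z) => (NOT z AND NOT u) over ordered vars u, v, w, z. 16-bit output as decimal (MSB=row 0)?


F1 = ((w OR (NOT u XOR NOT z)) OR z)
F2 = (NOT z AND NOT u)
Counterexample to F1=>F2 is where F1=1 and F2=0.
Evaluate each row (bits = u,v,w,z, MSB first):
  row 0 [0000]: F1=0 F2=1 -> F1&~F2 -> 0
  row 1 [0001]: F1=1 F2=0 -> F1&~F2 -> 1
  row 2 [0010]: F1=1 F2=1 -> F1&~F2 -> 0
  row 3 [0011]: F1=1 F2=0 -> F1&~F2 -> 1
  row 4 [0100]: F1=0 F2=1 -> F1&~F2 -> 0
  row 5 [0101]: F1=1 F2=0 -> F1&~F2 -> 1
  row 6 [0110]: F1=1 F2=1 -> F1&~F2 -> 0
  row 7 [0111]: F1=1 F2=0 -> F1&~F2 -> 1
  row 8 [1000]: F1=1 F2=0 -> F1&~F2 -> 1
  row 9 [1001]: F1=1 F2=0 -> F1&~F2 -> 1
  row 10 [1010]: F1=1 F2=0 -> F1&~F2 -> 1
  row 11 [1011]: F1=1 F2=0 -> F1&~F2 -> 1
  row 12 [1100]: F1=1 F2=0 -> F1&~F2 -> 1
  row 13 [1101]: F1=1 F2=0 -> F1&~F2 -> 1
  row 14 [1110]: F1=1 F2=0 -> F1&~F2 -> 1
  row 15 [1111]: F1=1 F2=0 -> F1&~F2 -> 1
Full result column, 4 rows per line (u,v fixed per line; w,z runs 00..11 left to right):
  rows 0-3 [u,v=00]: 0101  = hex 5
  rows 4-7 [u,v=01]: 0101  = hex 5
  rows 8-11 [u,v=10]: 1111  = hex F
  rows 12-15 [u,v=11]: 1111  = hex F
Counterexample vector (row 0 .. row 15) = 0101010111111111
Output column grouped in 4s = 0101 0101 1111 1111 = 0x55FF
Convert to decimal digit by digit (value = value*16 + digit):
  5 -> 5
  5*16 + 5 = 85
  85*16 + 15 (F) = 1375
  1375*16 + 15 (F) = 22015
Decimal = 22015

22015


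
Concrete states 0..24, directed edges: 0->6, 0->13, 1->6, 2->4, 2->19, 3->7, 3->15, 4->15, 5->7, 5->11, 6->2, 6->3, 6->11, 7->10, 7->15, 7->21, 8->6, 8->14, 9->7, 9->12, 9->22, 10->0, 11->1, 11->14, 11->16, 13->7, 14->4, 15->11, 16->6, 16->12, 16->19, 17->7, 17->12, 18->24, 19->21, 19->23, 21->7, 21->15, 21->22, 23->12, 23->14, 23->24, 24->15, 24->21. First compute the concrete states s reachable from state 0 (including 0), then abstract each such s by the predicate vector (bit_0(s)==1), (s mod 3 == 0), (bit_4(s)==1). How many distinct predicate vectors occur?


BFS from 0:
Concrete reachable: {0, 1, 2, 3, 4, 6, 7, 10, 11, 12, 13, 14, 15, 16, 19, 21, 22, 23, 24}
Abstract via predicates (bit_0(s)==1), (s mod 3 == 0), (bit_4(s)==1):
  (0,0,0) <- {2, 4, 10, 14}
  (0,0,1) <- {16, 22}
  (0,1,0) <- {0, 6, 12}
  (0,1,1) <- {24}
  (1,0,0) <- {1, 7, 11, 13}
  (1,0,1) <- {19, 23}
  (1,1,0) <- {3, 15}
  (1,1,1) <- {21}
Distinct abstract states = 8

8


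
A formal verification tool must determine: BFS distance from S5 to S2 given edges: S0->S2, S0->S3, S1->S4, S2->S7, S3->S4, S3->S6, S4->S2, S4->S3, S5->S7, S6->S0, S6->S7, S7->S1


BFS layer-by-layer from S5:
  dist 0: {S5}
  dist 1: {S7}
  dist 2: {S1}
  dist 3: {S4}
  dist 4: {S2, S3}
  -> S2 reached at distance 4
Shortest path length = 4

4


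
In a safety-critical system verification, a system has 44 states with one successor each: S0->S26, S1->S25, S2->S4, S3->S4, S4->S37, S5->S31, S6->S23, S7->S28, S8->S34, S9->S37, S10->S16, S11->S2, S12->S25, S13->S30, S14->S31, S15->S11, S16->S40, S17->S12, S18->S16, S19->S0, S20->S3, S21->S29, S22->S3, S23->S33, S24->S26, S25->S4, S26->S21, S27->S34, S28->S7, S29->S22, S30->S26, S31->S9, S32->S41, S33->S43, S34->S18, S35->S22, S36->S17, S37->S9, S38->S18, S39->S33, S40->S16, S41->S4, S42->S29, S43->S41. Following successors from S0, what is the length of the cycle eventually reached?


Trace from S0 until a state repeats:
  S0 -> S26 -> S21 -> S29 -> S22 -> S3 -> S4 -> S37 -> S9 -> S37
S37 first seen at step 7, revisited at step 9.
Cycle length = 9 - 7 = 2

2


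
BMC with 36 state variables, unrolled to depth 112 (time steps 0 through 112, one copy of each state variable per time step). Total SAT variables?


BMC unrolls to depth k, creating one copy of each state var for steps 0..k.
Step count = 112 + 1 = 113 (steps 0 through 112)
Vars per step = 36
Total = 36 * 113 = 4068

4068
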